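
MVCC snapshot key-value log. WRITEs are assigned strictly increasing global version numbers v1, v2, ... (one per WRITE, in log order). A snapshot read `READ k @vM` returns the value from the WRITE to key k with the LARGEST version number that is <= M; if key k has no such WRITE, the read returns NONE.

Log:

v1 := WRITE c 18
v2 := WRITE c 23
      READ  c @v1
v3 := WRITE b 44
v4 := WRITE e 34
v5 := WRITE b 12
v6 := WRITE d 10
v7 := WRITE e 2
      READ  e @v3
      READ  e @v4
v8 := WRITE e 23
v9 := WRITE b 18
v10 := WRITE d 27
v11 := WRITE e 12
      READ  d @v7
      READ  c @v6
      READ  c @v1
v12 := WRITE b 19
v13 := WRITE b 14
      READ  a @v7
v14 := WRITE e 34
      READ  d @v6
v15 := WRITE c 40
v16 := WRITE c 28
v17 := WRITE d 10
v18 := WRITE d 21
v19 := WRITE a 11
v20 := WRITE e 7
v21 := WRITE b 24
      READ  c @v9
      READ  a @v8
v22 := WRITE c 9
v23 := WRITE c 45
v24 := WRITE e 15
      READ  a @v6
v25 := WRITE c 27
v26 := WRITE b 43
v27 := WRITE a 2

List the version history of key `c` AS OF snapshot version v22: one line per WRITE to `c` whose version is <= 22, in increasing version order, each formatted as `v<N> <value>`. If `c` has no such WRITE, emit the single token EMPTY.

Scan writes for key=c with version <= 22:
  v1 WRITE c 18 -> keep
  v2 WRITE c 23 -> keep
  v3 WRITE b 44 -> skip
  v4 WRITE e 34 -> skip
  v5 WRITE b 12 -> skip
  v6 WRITE d 10 -> skip
  v7 WRITE e 2 -> skip
  v8 WRITE e 23 -> skip
  v9 WRITE b 18 -> skip
  v10 WRITE d 27 -> skip
  v11 WRITE e 12 -> skip
  v12 WRITE b 19 -> skip
  v13 WRITE b 14 -> skip
  v14 WRITE e 34 -> skip
  v15 WRITE c 40 -> keep
  v16 WRITE c 28 -> keep
  v17 WRITE d 10 -> skip
  v18 WRITE d 21 -> skip
  v19 WRITE a 11 -> skip
  v20 WRITE e 7 -> skip
  v21 WRITE b 24 -> skip
  v22 WRITE c 9 -> keep
  v23 WRITE c 45 -> drop (> snap)
  v24 WRITE e 15 -> skip
  v25 WRITE c 27 -> drop (> snap)
  v26 WRITE b 43 -> skip
  v27 WRITE a 2 -> skip
Collected: [(1, 18), (2, 23), (15, 40), (16, 28), (22, 9)]

Answer: v1 18
v2 23
v15 40
v16 28
v22 9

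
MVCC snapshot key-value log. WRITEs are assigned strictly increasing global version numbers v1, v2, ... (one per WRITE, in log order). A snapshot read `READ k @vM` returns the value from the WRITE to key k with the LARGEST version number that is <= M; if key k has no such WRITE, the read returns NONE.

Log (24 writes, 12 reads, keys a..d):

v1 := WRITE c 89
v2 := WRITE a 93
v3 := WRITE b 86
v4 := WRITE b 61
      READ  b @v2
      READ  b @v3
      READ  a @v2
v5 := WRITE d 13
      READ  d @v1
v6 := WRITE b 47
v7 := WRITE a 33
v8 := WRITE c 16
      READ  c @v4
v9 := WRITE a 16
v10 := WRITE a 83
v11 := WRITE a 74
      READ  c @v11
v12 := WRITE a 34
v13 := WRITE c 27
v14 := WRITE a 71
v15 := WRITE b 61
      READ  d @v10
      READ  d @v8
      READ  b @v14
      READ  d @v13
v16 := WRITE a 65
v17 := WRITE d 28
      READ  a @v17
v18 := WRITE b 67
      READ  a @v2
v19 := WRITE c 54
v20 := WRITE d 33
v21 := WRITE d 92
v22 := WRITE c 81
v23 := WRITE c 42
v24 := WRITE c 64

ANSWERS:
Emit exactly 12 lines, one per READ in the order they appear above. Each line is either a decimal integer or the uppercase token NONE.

Answer: NONE
86
93
NONE
89
16
13
13
47
13
65
93

Derivation:
v1: WRITE c=89  (c history now [(1, 89)])
v2: WRITE a=93  (a history now [(2, 93)])
v3: WRITE b=86  (b history now [(3, 86)])
v4: WRITE b=61  (b history now [(3, 86), (4, 61)])
READ b @v2: history=[(3, 86), (4, 61)] -> no version <= 2 -> NONE
READ b @v3: history=[(3, 86), (4, 61)] -> pick v3 -> 86
READ a @v2: history=[(2, 93)] -> pick v2 -> 93
v5: WRITE d=13  (d history now [(5, 13)])
READ d @v1: history=[(5, 13)] -> no version <= 1 -> NONE
v6: WRITE b=47  (b history now [(3, 86), (4, 61), (6, 47)])
v7: WRITE a=33  (a history now [(2, 93), (7, 33)])
v8: WRITE c=16  (c history now [(1, 89), (8, 16)])
READ c @v4: history=[(1, 89), (8, 16)] -> pick v1 -> 89
v9: WRITE a=16  (a history now [(2, 93), (7, 33), (9, 16)])
v10: WRITE a=83  (a history now [(2, 93), (7, 33), (9, 16), (10, 83)])
v11: WRITE a=74  (a history now [(2, 93), (7, 33), (9, 16), (10, 83), (11, 74)])
READ c @v11: history=[(1, 89), (8, 16)] -> pick v8 -> 16
v12: WRITE a=34  (a history now [(2, 93), (7, 33), (9, 16), (10, 83), (11, 74), (12, 34)])
v13: WRITE c=27  (c history now [(1, 89), (8, 16), (13, 27)])
v14: WRITE a=71  (a history now [(2, 93), (7, 33), (9, 16), (10, 83), (11, 74), (12, 34), (14, 71)])
v15: WRITE b=61  (b history now [(3, 86), (4, 61), (6, 47), (15, 61)])
READ d @v10: history=[(5, 13)] -> pick v5 -> 13
READ d @v8: history=[(5, 13)] -> pick v5 -> 13
READ b @v14: history=[(3, 86), (4, 61), (6, 47), (15, 61)] -> pick v6 -> 47
READ d @v13: history=[(5, 13)] -> pick v5 -> 13
v16: WRITE a=65  (a history now [(2, 93), (7, 33), (9, 16), (10, 83), (11, 74), (12, 34), (14, 71), (16, 65)])
v17: WRITE d=28  (d history now [(5, 13), (17, 28)])
READ a @v17: history=[(2, 93), (7, 33), (9, 16), (10, 83), (11, 74), (12, 34), (14, 71), (16, 65)] -> pick v16 -> 65
v18: WRITE b=67  (b history now [(3, 86), (4, 61), (6, 47), (15, 61), (18, 67)])
READ a @v2: history=[(2, 93), (7, 33), (9, 16), (10, 83), (11, 74), (12, 34), (14, 71), (16, 65)] -> pick v2 -> 93
v19: WRITE c=54  (c history now [(1, 89), (8, 16), (13, 27), (19, 54)])
v20: WRITE d=33  (d history now [(5, 13), (17, 28), (20, 33)])
v21: WRITE d=92  (d history now [(5, 13), (17, 28), (20, 33), (21, 92)])
v22: WRITE c=81  (c history now [(1, 89), (8, 16), (13, 27), (19, 54), (22, 81)])
v23: WRITE c=42  (c history now [(1, 89), (8, 16), (13, 27), (19, 54), (22, 81), (23, 42)])
v24: WRITE c=64  (c history now [(1, 89), (8, 16), (13, 27), (19, 54), (22, 81), (23, 42), (24, 64)])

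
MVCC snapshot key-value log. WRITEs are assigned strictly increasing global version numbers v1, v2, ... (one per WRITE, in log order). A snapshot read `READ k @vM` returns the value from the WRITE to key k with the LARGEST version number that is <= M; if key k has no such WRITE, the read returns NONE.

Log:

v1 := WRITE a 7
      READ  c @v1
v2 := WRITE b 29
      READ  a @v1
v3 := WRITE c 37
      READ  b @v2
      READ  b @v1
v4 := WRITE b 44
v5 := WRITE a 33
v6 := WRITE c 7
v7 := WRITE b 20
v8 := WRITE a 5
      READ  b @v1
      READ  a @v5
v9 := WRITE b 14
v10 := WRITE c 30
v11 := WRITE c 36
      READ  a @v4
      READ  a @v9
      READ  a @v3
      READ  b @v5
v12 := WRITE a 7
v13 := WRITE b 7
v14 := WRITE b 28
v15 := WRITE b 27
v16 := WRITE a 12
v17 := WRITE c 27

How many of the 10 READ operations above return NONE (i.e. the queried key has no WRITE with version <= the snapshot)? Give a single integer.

Answer: 3

Derivation:
v1: WRITE a=7  (a history now [(1, 7)])
READ c @v1: history=[] -> no version <= 1 -> NONE
v2: WRITE b=29  (b history now [(2, 29)])
READ a @v1: history=[(1, 7)] -> pick v1 -> 7
v3: WRITE c=37  (c history now [(3, 37)])
READ b @v2: history=[(2, 29)] -> pick v2 -> 29
READ b @v1: history=[(2, 29)] -> no version <= 1 -> NONE
v4: WRITE b=44  (b history now [(2, 29), (4, 44)])
v5: WRITE a=33  (a history now [(1, 7), (5, 33)])
v6: WRITE c=7  (c history now [(3, 37), (6, 7)])
v7: WRITE b=20  (b history now [(2, 29), (4, 44), (7, 20)])
v8: WRITE a=5  (a history now [(1, 7), (5, 33), (8, 5)])
READ b @v1: history=[(2, 29), (4, 44), (7, 20)] -> no version <= 1 -> NONE
READ a @v5: history=[(1, 7), (5, 33), (8, 5)] -> pick v5 -> 33
v9: WRITE b=14  (b history now [(2, 29), (4, 44), (7, 20), (9, 14)])
v10: WRITE c=30  (c history now [(3, 37), (6, 7), (10, 30)])
v11: WRITE c=36  (c history now [(3, 37), (6, 7), (10, 30), (11, 36)])
READ a @v4: history=[(1, 7), (5, 33), (8, 5)] -> pick v1 -> 7
READ a @v9: history=[(1, 7), (5, 33), (8, 5)] -> pick v8 -> 5
READ a @v3: history=[(1, 7), (5, 33), (8, 5)] -> pick v1 -> 7
READ b @v5: history=[(2, 29), (4, 44), (7, 20), (9, 14)] -> pick v4 -> 44
v12: WRITE a=7  (a history now [(1, 7), (5, 33), (8, 5), (12, 7)])
v13: WRITE b=7  (b history now [(2, 29), (4, 44), (7, 20), (9, 14), (13, 7)])
v14: WRITE b=28  (b history now [(2, 29), (4, 44), (7, 20), (9, 14), (13, 7), (14, 28)])
v15: WRITE b=27  (b history now [(2, 29), (4, 44), (7, 20), (9, 14), (13, 7), (14, 28), (15, 27)])
v16: WRITE a=12  (a history now [(1, 7), (5, 33), (8, 5), (12, 7), (16, 12)])
v17: WRITE c=27  (c history now [(3, 37), (6, 7), (10, 30), (11, 36), (17, 27)])
Read results in order: ['NONE', '7', '29', 'NONE', 'NONE', '33', '7', '5', '7', '44']
NONE count = 3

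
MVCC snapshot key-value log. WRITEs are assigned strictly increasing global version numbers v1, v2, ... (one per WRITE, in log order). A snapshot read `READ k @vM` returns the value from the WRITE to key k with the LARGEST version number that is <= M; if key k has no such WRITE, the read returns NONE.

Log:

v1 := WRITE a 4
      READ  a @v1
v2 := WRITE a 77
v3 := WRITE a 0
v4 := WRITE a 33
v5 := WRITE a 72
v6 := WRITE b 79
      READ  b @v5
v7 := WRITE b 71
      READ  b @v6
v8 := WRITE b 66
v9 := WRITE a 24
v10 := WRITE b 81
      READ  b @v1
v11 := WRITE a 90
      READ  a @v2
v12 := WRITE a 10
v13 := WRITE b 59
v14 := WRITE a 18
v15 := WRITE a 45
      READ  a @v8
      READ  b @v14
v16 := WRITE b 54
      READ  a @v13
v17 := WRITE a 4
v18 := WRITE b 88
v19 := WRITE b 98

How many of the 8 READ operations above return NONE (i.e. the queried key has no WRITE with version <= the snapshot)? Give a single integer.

v1: WRITE a=4  (a history now [(1, 4)])
READ a @v1: history=[(1, 4)] -> pick v1 -> 4
v2: WRITE a=77  (a history now [(1, 4), (2, 77)])
v3: WRITE a=0  (a history now [(1, 4), (2, 77), (3, 0)])
v4: WRITE a=33  (a history now [(1, 4), (2, 77), (3, 0), (4, 33)])
v5: WRITE a=72  (a history now [(1, 4), (2, 77), (3, 0), (4, 33), (5, 72)])
v6: WRITE b=79  (b history now [(6, 79)])
READ b @v5: history=[(6, 79)] -> no version <= 5 -> NONE
v7: WRITE b=71  (b history now [(6, 79), (7, 71)])
READ b @v6: history=[(6, 79), (7, 71)] -> pick v6 -> 79
v8: WRITE b=66  (b history now [(6, 79), (7, 71), (8, 66)])
v9: WRITE a=24  (a history now [(1, 4), (2, 77), (3, 0), (4, 33), (5, 72), (9, 24)])
v10: WRITE b=81  (b history now [(6, 79), (7, 71), (8, 66), (10, 81)])
READ b @v1: history=[(6, 79), (7, 71), (8, 66), (10, 81)] -> no version <= 1 -> NONE
v11: WRITE a=90  (a history now [(1, 4), (2, 77), (3, 0), (4, 33), (5, 72), (9, 24), (11, 90)])
READ a @v2: history=[(1, 4), (2, 77), (3, 0), (4, 33), (5, 72), (9, 24), (11, 90)] -> pick v2 -> 77
v12: WRITE a=10  (a history now [(1, 4), (2, 77), (3, 0), (4, 33), (5, 72), (9, 24), (11, 90), (12, 10)])
v13: WRITE b=59  (b history now [(6, 79), (7, 71), (8, 66), (10, 81), (13, 59)])
v14: WRITE a=18  (a history now [(1, 4), (2, 77), (3, 0), (4, 33), (5, 72), (9, 24), (11, 90), (12, 10), (14, 18)])
v15: WRITE a=45  (a history now [(1, 4), (2, 77), (3, 0), (4, 33), (5, 72), (9, 24), (11, 90), (12, 10), (14, 18), (15, 45)])
READ a @v8: history=[(1, 4), (2, 77), (3, 0), (4, 33), (5, 72), (9, 24), (11, 90), (12, 10), (14, 18), (15, 45)] -> pick v5 -> 72
READ b @v14: history=[(6, 79), (7, 71), (8, 66), (10, 81), (13, 59)] -> pick v13 -> 59
v16: WRITE b=54  (b history now [(6, 79), (7, 71), (8, 66), (10, 81), (13, 59), (16, 54)])
READ a @v13: history=[(1, 4), (2, 77), (3, 0), (4, 33), (5, 72), (9, 24), (11, 90), (12, 10), (14, 18), (15, 45)] -> pick v12 -> 10
v17: WRITE a=4  (a history now [(1, 4), (2, 77), (3, 0), (4, 33), (5, 72), (9, 24), (11, 90), (12, 10), (14, 18), (15, 45), (17, 4)])
v18: WRITE b=88  (b history now [(6, 79), (7, 71), (8, 66), (10, 81), (13, 59), (16, 54), (18, 88)])
v19: WRITE b=98  (b history now [(6, 79), (7, 71), (8, 66), (10, 81), (13, 59), (16, 54), (18, 88), (19, 98)])
Read results in order: ['4', 'NONE', '79', 'NONE', '77', '72', '59', '10']
NONE count = 2

Answer: 2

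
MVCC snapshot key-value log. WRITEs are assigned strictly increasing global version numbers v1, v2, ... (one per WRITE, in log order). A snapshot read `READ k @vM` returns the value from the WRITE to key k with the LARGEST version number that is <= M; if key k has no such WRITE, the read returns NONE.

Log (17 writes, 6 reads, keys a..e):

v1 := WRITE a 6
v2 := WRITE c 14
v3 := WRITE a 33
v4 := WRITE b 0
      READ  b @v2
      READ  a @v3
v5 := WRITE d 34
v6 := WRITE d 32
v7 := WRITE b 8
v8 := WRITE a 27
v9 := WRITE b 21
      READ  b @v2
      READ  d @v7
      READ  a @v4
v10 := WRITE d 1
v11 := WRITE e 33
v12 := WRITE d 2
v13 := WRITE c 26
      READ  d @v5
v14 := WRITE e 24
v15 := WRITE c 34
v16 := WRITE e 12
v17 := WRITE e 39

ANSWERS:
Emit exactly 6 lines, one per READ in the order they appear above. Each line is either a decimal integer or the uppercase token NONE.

v1: WRITE a=6  (a history now [(1, 6)])
v2: WRITE c=14  (c history now [(2, 14)])
v3: WRITE a=33  (a history now [(1, 6), (3, 33)])
v4: WRITE b=0  (b history now [(4, 0)])
READ b @v2: history=[(4, 0)] -> no version <= 2 -> NONE
READ a @v3: history=[(1, 6), (3, 33)] -> pick v3 -> 33
v5: WRITE d=34  (d history now [(5, 34)])
v6: WRITE d=32  (d history now [(5, 34), (6, 32)])
v7: WRITE b=8  (b history now [(4, 0), (7, 8)])
v8: WRITE a=27  (a history now [(1, 6), (3, 33), (8, 27)])
v9: WRITE b=21  (b history now [(4, 0), (7, 8), (9, 21)])
READ b @v2: history=[(4, 0), (7, 8), (9, 21)] -> no version <= 2 -> NONE
READ d @v7: history=[(5, 34), (6, 32)] -> pick v6 -> 32
READ a @v4: history=[(1, 6), (3, 33), (8, 27)] -> pick v3 -> 33
v10: WRITE d=1  (d history now [(5, 34), (6, 32), (10, 1)])
v11: WRITE e=33  (e history now [(11, 33)])
v12: WRITE d=2  (d history now [(5, 34), (6, 32), (10, 1), (12, 2)])
v13: WRITE c=26  (c history now [(2, 14), (13, 26)])
READ d @v5: history=[(5, 34), (6, 32), (10, 1), (12, 2)] -> pick v5 -> 34
v14: WRITE e=24  (e history now [(11, 33), (14, 24)])
v15: WRITE c=34  (c history now [(2, 14), (13, 26), (15, 34)])
v16: WRITE e=12  (e history now [(11, 33), (14, 24), (16, 12)])
v17: WRITE e=39  (e history now [(11, 33), (14, 24), (16, 12), (17, 39)])

Answer: NONE
33
NONE
32
33
34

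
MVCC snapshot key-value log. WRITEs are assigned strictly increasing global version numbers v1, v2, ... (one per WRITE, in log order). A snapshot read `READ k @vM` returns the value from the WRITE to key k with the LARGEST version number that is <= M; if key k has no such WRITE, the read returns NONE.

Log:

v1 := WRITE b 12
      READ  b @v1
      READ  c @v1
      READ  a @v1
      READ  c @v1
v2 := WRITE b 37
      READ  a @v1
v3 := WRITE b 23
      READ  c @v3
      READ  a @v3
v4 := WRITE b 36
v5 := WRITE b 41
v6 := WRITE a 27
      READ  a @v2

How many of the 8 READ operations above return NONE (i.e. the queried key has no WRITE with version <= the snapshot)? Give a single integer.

Answer: 7

Derivation:
v1: WRITE b=12  (b history now [(1, 12)])
READ b @v1: history=[(1, 12)] -> pick v1 -> 12
READ c @v1: history=[] -> no version <= 1 -> NONE
READ a @v1: history=[] -> no version <= 1 -> NONE
READ c @v1: history=[] -> no version <= 1 -> NONE
v2: WRITE b=37  (b history now [(1, 12), (2, 37)])
READ a @v1: history=[] -> no version <= 1 -> NONE
v3: WRITE b=23  (b history now [(1, 12), (2, 37), (3, 23)])
READ c @v3: history=[] -> no version <= 3 -> NONE
READ a @v3: history=[] -> no version <= 3 -> NONE
v4: WRITE b=36  (b history now [(1, 12), (2, 37), (3, 23), (4, 36)])
v5: WRITE b=41  (b history now [(1, 12), (2, 37), (3, 23), (4, 36), (5, 41)])
v6: WRITE a=27  (a history now [(6, 27)])
READ a @v2: history=[(6, 27)] -> no version <= 2 -> NONE
Read results in order: ['12', 'NONE', 'NONE', 'NONE', 'NONE', 'NONE', 'NONE', 'NONE']
NONE count = 7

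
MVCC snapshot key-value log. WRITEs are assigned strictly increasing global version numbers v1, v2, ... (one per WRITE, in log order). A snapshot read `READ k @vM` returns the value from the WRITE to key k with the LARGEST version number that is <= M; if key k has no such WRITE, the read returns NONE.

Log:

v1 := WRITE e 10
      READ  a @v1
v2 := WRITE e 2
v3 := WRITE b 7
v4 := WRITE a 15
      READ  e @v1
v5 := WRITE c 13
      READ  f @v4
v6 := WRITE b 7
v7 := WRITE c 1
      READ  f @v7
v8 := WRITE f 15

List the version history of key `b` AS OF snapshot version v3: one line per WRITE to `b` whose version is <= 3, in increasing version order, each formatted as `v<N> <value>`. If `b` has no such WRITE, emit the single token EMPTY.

Answer: v3 7

Derivation:
Scan writes for key=b with version <= 3:
  v1 WRITE e 10 -> skip
  v2 WRITE e 2 -> skip
  v3 WRITE b 7 -> keep
  v4 WRITE a 15 -> skip
  v5 WRITE c 13 -> skip
  v6 WRITE b 7 -> drop (> snap)
  v7 WRITE c 1 -> skip
  v8 WRITE f 15 -> skip
Collected: [(3, 7)]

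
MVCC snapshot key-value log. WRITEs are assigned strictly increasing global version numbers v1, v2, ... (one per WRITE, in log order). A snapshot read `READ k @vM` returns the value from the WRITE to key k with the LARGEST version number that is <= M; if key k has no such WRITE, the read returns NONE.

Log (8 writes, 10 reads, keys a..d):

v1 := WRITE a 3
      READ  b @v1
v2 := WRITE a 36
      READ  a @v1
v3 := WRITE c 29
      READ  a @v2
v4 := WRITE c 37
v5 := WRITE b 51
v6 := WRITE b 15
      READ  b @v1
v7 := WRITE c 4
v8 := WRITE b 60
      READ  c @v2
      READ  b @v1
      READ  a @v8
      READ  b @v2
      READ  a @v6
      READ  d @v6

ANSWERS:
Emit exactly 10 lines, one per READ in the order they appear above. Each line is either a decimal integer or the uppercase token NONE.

Answer: NONE
3
36
NONE
NONE
NONE
36
NONE
36
NONE

Derivation:
v1: WRITE a=3  (a history now [(1, 3)])
READ b @v1: history=[] -> no version <= 1 -> NONE
v2: WRITE a=36  (a history now [(1, 3), (2, 36)])
READ a @v1: history=[(1, 3), (2, 36)] -> pick v1 -> 3
v3: WRITE c=29  (c history now [(3, 29)])
READ a @v2: history=[(1, 3), (2, 36)] -> pick v2 -> 36
v4: WRITE c=37  (c history now [(3, 29), (4, 37)])
v5: WRITE b=51  (b history now [(5, 51)])
v6: WRITE b=15  (b history now [(5, 51), (6, 15)])
READ b @v1: history=[(5, 51), (6, 15)] -> no version <= 1 -> NONE
v7: WRITE c=4  (c history now [(3, 29), (4, 37), (7, 4)])
v8: WRITE b=60  (b history now [(5, 51), (6, 15), (8, 60)])
READ c @v2: history=[(3, 29), (4, 37), (7, 4)] -> no version <= 2 -> NONE
READ b @v1: history=[(5, 51), (6, 15), (8, 60)] -> no version <= 1 -> NONE
READ a @v8: history=[(1, 3), (2, 36)] -> pick v2 -> 36
READ b @v2: history=[(5, 51), (6, 15), (8, 60)] -> no version <= 2 -> NONE
READ a @v6: history=[(1, 3), (2, 36)] -> pick v2 -> 36
READ d @v6: history=[] -> no version <= 6 -> NONE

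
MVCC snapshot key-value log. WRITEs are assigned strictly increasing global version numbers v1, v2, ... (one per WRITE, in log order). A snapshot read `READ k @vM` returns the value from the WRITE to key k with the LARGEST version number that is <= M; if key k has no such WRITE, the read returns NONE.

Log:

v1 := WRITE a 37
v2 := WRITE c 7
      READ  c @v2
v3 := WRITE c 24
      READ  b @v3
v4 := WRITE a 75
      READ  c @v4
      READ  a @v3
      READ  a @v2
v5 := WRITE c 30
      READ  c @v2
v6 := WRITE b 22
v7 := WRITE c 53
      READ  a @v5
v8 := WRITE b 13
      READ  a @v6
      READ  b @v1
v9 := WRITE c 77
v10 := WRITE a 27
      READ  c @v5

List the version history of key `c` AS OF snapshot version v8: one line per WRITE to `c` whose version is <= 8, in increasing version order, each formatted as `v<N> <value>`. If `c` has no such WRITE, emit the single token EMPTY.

Scan writes for key=c with version <= 8:
  v1 WRITE a 37 -> skip
  v2 WRITE c 7 -> keep
  v3 WRITE c 24 -> keep
  v4 WRITE a 75 -> skip
  v5 WRITE c 30 -> keep
  v6 WRITE b 22 -> skip
  v7 WRITE c 53 -> keep
  v8 WRITE b 13 -> skip
  v9 WRITE c 77 -> drop (> snap)
  v10 WRITE a 27 -> skip
Collected: [(2, 7), (3, 24), (5, 30), (7, 53)]

Answer: v2 7
v3 24
v5 30
v7 53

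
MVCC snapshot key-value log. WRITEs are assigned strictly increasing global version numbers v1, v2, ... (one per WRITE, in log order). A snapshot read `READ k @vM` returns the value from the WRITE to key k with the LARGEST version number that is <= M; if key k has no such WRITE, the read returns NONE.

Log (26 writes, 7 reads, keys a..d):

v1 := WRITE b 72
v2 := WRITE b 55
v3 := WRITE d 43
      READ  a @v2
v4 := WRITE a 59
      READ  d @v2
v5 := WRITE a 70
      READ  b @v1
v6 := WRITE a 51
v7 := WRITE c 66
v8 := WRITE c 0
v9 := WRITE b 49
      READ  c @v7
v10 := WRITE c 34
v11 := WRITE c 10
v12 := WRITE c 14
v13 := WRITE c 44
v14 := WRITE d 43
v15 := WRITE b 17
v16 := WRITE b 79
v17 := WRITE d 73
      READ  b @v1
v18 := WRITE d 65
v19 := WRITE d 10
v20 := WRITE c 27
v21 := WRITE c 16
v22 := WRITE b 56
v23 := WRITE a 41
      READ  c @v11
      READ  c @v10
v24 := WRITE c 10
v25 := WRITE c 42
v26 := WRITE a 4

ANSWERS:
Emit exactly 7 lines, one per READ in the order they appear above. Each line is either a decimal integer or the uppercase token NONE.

Answer: NONE
NONE
72
66
72
10
34

Derivation:
v1: WRITE b=72  (b history now [(1, 72)])
v2: WRITE b=55  (b history now [(1, 72), (2, 55)])
v3: WRITE d=43  (d history now [(3, 43)])
READ a @v2: history=[] -> no version <= 2 -> NONE
v4: WRITE a=59  (a history now [(4, 59)])
READ d @v2: history=[(3, 43)] -> no version <= 2 -> NONE
v5: WRITE a=70  (a history now [(4, 59), (5, 70)])
READ b @v1: history=[(1, 72), (2, 55)] -> pick v1 -> 72
v6: WRITE a=51  (a history now [(4, 59), (5, 70), (6, 51)])
v7: WRITE c=66  (c history now [(7, 66)])
v8: WRITE c=0  (c history now [(7, 66), (8, 0)])
v9: WRITE b=49  (b history now [(1, 72), (2, 55), (9, 49)])
READ c @v7: history=[(7, 66), (8, 0)] -> pick v7 -> 66
v10: WRITE c=34  (c history now [(7, 66), (8, 0), (10, 34)])
v11: WRITE c=10  (c history now [(7, 66), (8, 0), (10, 34), (11, 10)])
v12: WRITE c=14  (c history now [(7, 66), (8, 0), (10, 34), (11, 10), (12, 14)])
v13: WRITE c=44  (c history now [(7, 66), (8, 0), (10, 34), (11, 10), (12, 14), (13, 44)])
v14: WRITE d=43  (d history now [(3, 43), (14, 43)])
v15: WRITE b=17  (b history now [(1, 72), (2, 55), (9, 49), (15, 17)])
v16: WRITE b=79  (b history now [(1, 72), (2, 55), (9, 49), (15, 17), (16, 79)])
v17: WRITE d=73  (d history now [(3, 43), (14, 43), (17, 73)])
READ b @v1: history=[(1, 72), (2, 55), (9, 49), (15, 17), (16, 79)] -> pick v1 -> 72
v18: WRITE d=65  (d history now [(3, 43), (14, 43), (17, 73), (18, 65)])
v19: WRITE d=10  (d history now [(3, 43), (14, 43), (17, 73), (18, 65), (19, 10)])
v20: WRITE c=27  (c history now [(7, 66), (8, 0), (10, 34), (11, 10), (12, 14), (13, 44), (20, 27)])
v21: WRITE c=16  (c history now [(7, 66), (8, 0), (10, 34), (11, 10), (12, 14), (13, 44), (20, 27), (21, 16)])
v22: WRITE b=56  (b history now [(1, 72), (2, 55), (9, 49), (15, 17), (16, 79), (22, 56)])
v23: WRITE a=41  (a history now [(4, 59), (5, 70), (6, 51), (23, 41)])
READ c @v11: history=[(7, 66), (8, 0), (10, 34), (11, 10), (12, 14), (13, 44), (20, 27), (21, 16)] -> pick v11 -> 10
READ c @v10: history=[(7, 66), (8, 0), (10, 34), (11, 10), (12, 14), (13, 44), (20, 27), (21, 16)] -> pick v10 -> 34
v24: WRITE c=10  (c history now [(7, 66), (8, 0), (10, 34), (11, 10), (12, 14), (13, 44), (20, 27), (21, 16), (24, 10)])
v25: WRITE c=42  (c history now [(7, 66), (8, 0), (10, 34), (11, 10), (12, 14), (13, 44), (20, 27), (21, 16), (24, 10), (25, 42)])
v26: WRITE a=4  (a history now [(4, 59), (5, 70), (6, 51), (23, 41), (26, 4)])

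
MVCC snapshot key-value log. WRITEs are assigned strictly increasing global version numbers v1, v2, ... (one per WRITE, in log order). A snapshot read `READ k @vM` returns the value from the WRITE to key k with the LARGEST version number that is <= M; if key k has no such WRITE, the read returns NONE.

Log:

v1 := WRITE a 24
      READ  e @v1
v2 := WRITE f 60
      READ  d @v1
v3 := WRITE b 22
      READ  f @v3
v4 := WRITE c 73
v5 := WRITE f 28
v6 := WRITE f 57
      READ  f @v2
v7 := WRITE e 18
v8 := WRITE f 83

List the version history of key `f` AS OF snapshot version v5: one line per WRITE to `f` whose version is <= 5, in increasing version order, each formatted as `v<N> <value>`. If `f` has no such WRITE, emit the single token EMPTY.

Scan writes for key=f with version <= 5:
  v1 WRITE a 24 -> skip
  v2 WRITE f 60 -> keep
  v3 WRITE b 22 -> skip
  v4 WRITE c 73 -> skip
  v5 WRITE f 28 -> keep
  v6 WRITE f 57 -> drop (> snap)
  v7 WRITE e 18 -> skip
  v8 WRITE f 83 -> drop (> snap)
Collected: [(2, 60), (5, 28)]

Answer: v2 60
v5 28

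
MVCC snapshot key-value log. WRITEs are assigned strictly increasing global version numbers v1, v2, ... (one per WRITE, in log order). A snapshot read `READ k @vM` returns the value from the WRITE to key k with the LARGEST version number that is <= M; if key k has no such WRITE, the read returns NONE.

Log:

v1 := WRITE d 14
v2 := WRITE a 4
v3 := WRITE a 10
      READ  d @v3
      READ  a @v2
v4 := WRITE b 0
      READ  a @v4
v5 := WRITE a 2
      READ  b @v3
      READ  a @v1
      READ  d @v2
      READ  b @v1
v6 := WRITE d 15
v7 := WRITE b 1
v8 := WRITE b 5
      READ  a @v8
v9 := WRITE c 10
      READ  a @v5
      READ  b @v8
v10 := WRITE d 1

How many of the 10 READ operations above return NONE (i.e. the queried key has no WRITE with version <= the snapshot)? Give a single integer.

Answer: 3

Derivation:
v1: WRITE d=14  (d history now [(1, 14)])
v2: WRITE a=4  (a history now [(2, 4)])
v3: WRITE a=10  (a history now [(2, 4), (3, 10)])
READ d @v3: history=[(1, 14)] -> pick v1 -> 14
READ a @v2: history=[(2, 4), (3, 10)] -> pick v2 -> 4
v4: WRITE b=0  (b history now [(4, 0)])
READ a @v4: history=[(2, 4), (3, 10)] -> pick v3 -> 10
v5: WRITE a=2  (a history now [(2, 4), (3, 10), (5, 2)])
READ b @v3: history=[(4, 0)] -> no version <= 3 -> NONE
READ a @v1: history=[(2, 4), (3, 10), (5, 2)] -> no version <= 1 -> NONE
READ d @v2: history=[(1, 14)] -> pick v1 -> 14
READ b @v1: history=[(4, 0)] -> no version <= 1 -> NONE
v6: WRITE d=15  (d history now [(1, 14), (6, 15)])
v7: WRITE b=1  (b history now [(4, 0), (7, 1)])
v8: WRITE b=5  (b history now [(4, 0), (7, 1), (8, 5)])
READ a @v8: history=[(2, 4), (3, 10), (5, 2)] -> pick v5 -> 2
v9: WRITE c=10  (c history now [(9, 10)])
READ a @v5: history=[(2, 4), (3, 10), (5, 2)] -> pick v5 -> 2
READ b @v8: history=[(4, 0), (7, 1), (8, 5)] -> pick v8 -> 5
v10: WRITE d=1  (d history now [(1, 14), (6, 15), (10, 1)])
Read results in order: ['14', '4', '10', 'NONE', 'NONE', '14', 'NONE', '2', '2', '5']
NONE count = 3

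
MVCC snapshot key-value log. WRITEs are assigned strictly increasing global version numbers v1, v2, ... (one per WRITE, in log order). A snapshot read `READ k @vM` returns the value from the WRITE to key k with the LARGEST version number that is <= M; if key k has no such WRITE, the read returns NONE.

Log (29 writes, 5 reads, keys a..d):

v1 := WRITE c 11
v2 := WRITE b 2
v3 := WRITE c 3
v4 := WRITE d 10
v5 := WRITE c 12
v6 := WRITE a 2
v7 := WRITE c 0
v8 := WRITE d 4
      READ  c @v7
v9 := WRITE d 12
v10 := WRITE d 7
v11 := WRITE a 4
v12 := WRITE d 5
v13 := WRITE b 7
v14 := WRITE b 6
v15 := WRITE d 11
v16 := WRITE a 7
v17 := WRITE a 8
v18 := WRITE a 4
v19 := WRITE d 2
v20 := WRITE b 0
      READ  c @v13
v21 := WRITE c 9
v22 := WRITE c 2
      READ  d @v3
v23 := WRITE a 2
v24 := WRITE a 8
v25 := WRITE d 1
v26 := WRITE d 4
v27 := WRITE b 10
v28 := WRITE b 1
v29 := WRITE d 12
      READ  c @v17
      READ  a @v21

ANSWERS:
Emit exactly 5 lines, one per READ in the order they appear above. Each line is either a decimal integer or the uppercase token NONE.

v1: WRITE c=11  (c history now [(1, 11)])
v2: WRITE b=2  (b history now [(2, 2)])
v3: WRITE c=3  (c history now [(1, 11), (3, 3)])
v4: WRITE d=10  (d history now [(4, 10)])
v5: WRITE c=12  (c history now [(1, 11), (3, 3), (5, 12)])
v6: WRITE a=2  (a history now [(6, 2)])
v7: WRITE c=0  (c history now [(1, 11), (3, 3), (5, 12), (7, 0)])
v8: WRITE d=4  (d history now [(4, 10), (8, 4)])
READ c @v7: history=[(1, 11), (3, 3), (5, 12), (7, 0)] -> pick v7 -> 0
v9: WRITE d=12  (d history now [(4, 10), (8, 4), (9, 12)])
v10: WRITE d=7  (d history now [(4, 10), (8, 4), (9, 12), (10, 7)])
v11: WRITE a=4  (a history now [(6, 2), (11, 4)])
v12: WRITE d=5  (d history now [(4, 10), (8, 4), (9, 12), (10, 7), (12, 5)])
v13: WRITE b=7  (b history now [(2, 2), (13, 7)])
v14: WRITE b=6  (b history now [(2, 2), (13, 7), (14, 6)])
v15: WRITE d=11  (d history now [(4, 10), (8, 4), (9, 12), (10, 7), (12, 5), (15, 11)])
v16: WRITE a=7  (a history now [(6, 2), (11, 4), (16, 7)])
v17: WRITE a=8  (a history now [(6, 2), (11, 4), (16, 7), (17, 8)])
v18: WRITE a=4  (a history now [(6, 2), (11, 4), (16, 7), (17, 8), (18, 4)])
v19: WRITE d=2  (d history now [(4, 10), (8, 4), (9, 12), (10, 7), (12, 5), (15, 11), (19, 2)])
v20: WRITE b=0  (b history now [(2, 2), (13, 7), (14, 6), (20, 0)])
READ c @v13: history=[(1, 11), (3, 3), (5, 12), (7, 0)] -> pick v7 -> 0
v21: WRITE c=9  (c history now [(1, 11), (3, 3), (5, 12), (7, 0), (21, 9)])
v22: WRITE c=2  (c history now [(1, 11), (3, 3), (5, 12), (7, 0), (21, 9), (22, 2)])
READ d @v3: history=[(4, 10), (8, 4), (9, 12), (10, 7), (12, 5), (15, 11), (19, 2)] -> no version <= 3 -> NONE
v23: WRITE a=2  (a history now [(6, 2), (11, 4), (16, 7), (17, 8), (18, 4), (23, 2)])
v24: WRITE a=8  (a history now [(6, 2), (11, 4), (16, 7), (17, 8), (18, 4), (23, 2), (24, 8)])
v25: WRITE d=1  (d history now [(4, 10), (8, 4), (9, 12), (10, 7), (12, 5), (15, 11), (19, 2), (25, 1)])
v26: WRITE d=4  (d history now [(4, 10), (8, 4), (9, 12), (10, 7), (12, 5), (15, 11), (19, 2), (25, 1), (26, 4)])
v27: WRITE b=10  (b history now [(2, 2), (13, 7), (14, 6), (20, 0), (27, 10)])
v28: WRITE b=1  (b history now [(2, 2), (13, 7), (14, 6), (20, 0), (27, 10), (28, 1)])
v29: WRITE d=12  (d history now [(4, 10), (8, 4), (9, 12), (10, 7), (12, 5), (15, 11), (19, 2), (25, 1), (26, 4), (29, 12)])
READ c @v17: history=[(1, 11), (3, 3), (5, 12), (7, 0), (21, 9), (22, 2)] -> pick v7 -> 0
READ a @v21: history=[(6, 2), (11, 4), (16, 7), (17, 8), (18, 4), (23, 2), (24, 8)] -> pick v18 -> 4

Answer: 0
0
NONE
0
4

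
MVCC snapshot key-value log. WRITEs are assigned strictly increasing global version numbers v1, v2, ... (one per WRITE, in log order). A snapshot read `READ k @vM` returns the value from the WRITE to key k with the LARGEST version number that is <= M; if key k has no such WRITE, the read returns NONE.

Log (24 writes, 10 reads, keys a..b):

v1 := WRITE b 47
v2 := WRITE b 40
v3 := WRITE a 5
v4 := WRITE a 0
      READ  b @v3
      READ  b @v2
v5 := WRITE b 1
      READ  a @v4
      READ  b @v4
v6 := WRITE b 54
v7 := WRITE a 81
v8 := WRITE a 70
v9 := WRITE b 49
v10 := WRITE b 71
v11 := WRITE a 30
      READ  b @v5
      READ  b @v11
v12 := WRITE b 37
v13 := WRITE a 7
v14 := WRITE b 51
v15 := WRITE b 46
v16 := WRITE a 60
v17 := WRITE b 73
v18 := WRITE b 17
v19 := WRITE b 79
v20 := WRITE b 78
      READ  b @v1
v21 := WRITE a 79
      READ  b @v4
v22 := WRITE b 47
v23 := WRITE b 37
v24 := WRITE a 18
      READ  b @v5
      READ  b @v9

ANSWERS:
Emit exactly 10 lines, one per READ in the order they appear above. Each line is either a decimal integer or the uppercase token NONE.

v1: WRITE b=47  (b history now [(1, 47)])
v2: WRITE b=40  (b history now [(1, 47), (2, 40)])
v3: WRITE a=5  (a history now [(3, 5)])
v4: WRITE a=0  (a history now [(3, 5), (4, 0)])
READ b @v3: history=[(1, 47), (2, 40)] -> pick v2 -> 40
READ b @v2: history=[(1, 47), (2, 40)] -> pick v2 -> 40
v5: WRITE b=1  (b history now [(1, 47), (2, 40), (5, 1)])
READ a @v4: history=[(3, 5), (4, 0)] -> pick v4 -> 0
READ b @v4: history=[(1, 47), (2, 40), (5, 1)] -> pick v2 -> 40
v6: WRITE b=54  (b history now [(1, 47), (2, 40), (5, 1), (6, 54)])
v7: WRITE a=81  (a history now [(3, 5), (4, 0), (7, 81)])
v8: WRITE a=70  (a history now [(3, 5), (4, 0), (7, 81), (8, 70)])
v9: WRITE b=49  (b history now [(1, 47), (2, 40), (5, 1), (6, 54), (9, 49)])
v10: WRITE b=71  (b history now [(1, 47), (2, 40), (5, 1), (6, 54), (9, 49), (10, 71)])
v11: WRITE a=30  (a history now [(3, 5), (4, 0), (7, 81), (8, 70), (11, 30)])
READ b @v5: history=[(1, 47), (2, 40), (5, 1), (6, 54), (9, 49), (10, 71)] -> pick v5 -> 1
READ b @v11: history=[(1, 47), (2, 40), (5, 1), (6, 54), (9, 49), (10, 71)] -> pick v10 -> 71
v12: WRITE b=37  (b history now [(1, 47), (2, 40), (5, 1), (6, 54), (9, 49), (10, 71), (12, 37)])
v13: WRITE a=7  (a history now [(3, 5), (4, 0), (7, 81), (8, 70), (11, 30), (13, 7)])
v14: WRITE b=51  (b history now [(1, 47), (2, 40), (5, 1), (6, 54), (9, 49), (10, 71), (12, 37), (14, 51)])
v15: WRITE b=46  (b history now [(1, 47), (2, 40), (5, 1), (6, 54), (9, 49), (10, 71), (12, 37), (14, 51), (15, 46)])
v16: WRITE a=60  (a history now [(3, 5), (4, 0), (7, 81), (8, 70), (11, 30), (13, 7), (16, 60)])
v17: WRITE b=73  (b history now [(1, 47), (2, 40), (5, 1), (6, 54), (9, 49), (10, 71), (12, 37), (14, 51), (15, 46), (17, 73)])
v18: WRITE b=17  (b history now [(1, 47), (2, 40), (5, 1), (6, 54), (9, 49), (10, 71), (12, 37), (14, 51), (15, 46), (17, 73), (18, 17)])
v19: WRITE b=79  (b history now [(1, 47), (2, 40), (5, 1), (6, 54), (9, 49), (10, 71), (12, 37), (14, 51), (15, 46), (17, 73), (18, 17), (19, 79)])
v20: WRITE b=78  (b history now [(1, 47), (2, 40), (5, 1), (6, 54), (9, 49), (10, 71), (12, 37), (14, 51), (15, 46), (17, 73), (18, 17), (19, 79), (20, 78)])
READ b @v1: history=[(1, 47), (2, 40), (5, 1), (6, 54), (9, 49), (10, 71), (12, 37), (14, 51), (15, 46), (17, 73), (18, 17), (19, 79), (20, 78)] -> pick v1 -> 47
v21: WRITE a=79  (a history now [(3, 5), (4, 0), (7, 81), (8, 70), (11, 30), (13, 7), (16, 60), (21, 79)])
READ b @v4: history=[(1, 47), (2, 40), (5, 1), (6, 54), (9, 49), (10, 71), (12, 37), (14, 51), (15, 46), (17, 73), (18, 17), (19, 79), (20, 78)] -> pick v2 -> 40
v22: WRITE b=47  (b history now [(1, 47), (2, 40), (5, 1), (6, 54), (9, 49), (10, 71), (12, 37), (14, 51), (15, 46), (17, 73), (18, 17), (19, 79), (20, 78), (22, 47)])
v23: WRITE b=37  (b history now [(1, 47), (2, 40), (5, 1), (6, 54), (9, 49), (10, 71), (12, 37), (14, 51), (15, 46), (17, 73), (18, 17), (19, 79), (20, 78), (22, 47), (23, 37)])
v24: WRITE a=18  (a history now [(3, 5), (4, 0), (7, 81), (8, 70), (11, 30), (13, 7), (16, 60), (21, 79), (24, 18)])
READ b @v5: history=[(1, 47), (2, 40), (5, 1), (6, 54), (9, 49), (10, 71), (12, 37), (14, 51), (15, 46), (17, 73), (18, 17), (19, 79), (20, 78), (22, 47), (23, 37)] -> pick v5 -> 1
READ b @v9: history=[(1, 47), (2, 40), (5, 1), (6, 54), (9, 49), (10, 71), (12, 37), (14, 51), (15, 46), (17, 73), (18, 17), (19, 79), (20, 78), (22, 47), (23, 37)] -> pick v9 -> 49

Answer: 40
40
0
40
1
71
47
40
1
49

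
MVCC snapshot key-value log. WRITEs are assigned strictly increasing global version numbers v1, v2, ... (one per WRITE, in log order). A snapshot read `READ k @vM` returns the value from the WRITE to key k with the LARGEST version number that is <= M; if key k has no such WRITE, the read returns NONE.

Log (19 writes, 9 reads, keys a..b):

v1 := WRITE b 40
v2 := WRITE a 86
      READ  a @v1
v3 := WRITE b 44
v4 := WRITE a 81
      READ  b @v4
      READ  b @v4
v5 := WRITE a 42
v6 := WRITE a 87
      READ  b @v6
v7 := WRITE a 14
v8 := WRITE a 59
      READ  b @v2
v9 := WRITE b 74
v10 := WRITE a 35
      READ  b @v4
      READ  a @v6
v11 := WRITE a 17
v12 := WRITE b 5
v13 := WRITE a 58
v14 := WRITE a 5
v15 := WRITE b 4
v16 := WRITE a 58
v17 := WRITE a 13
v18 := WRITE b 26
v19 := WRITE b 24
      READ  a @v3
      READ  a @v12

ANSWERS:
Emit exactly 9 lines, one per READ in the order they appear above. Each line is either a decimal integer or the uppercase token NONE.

Answer: NONE
44
44
44
40
44
87
86
17

Derivation:
v1: WRITE b=40  (b history now [(1, 40)])
v2: WRITE a=86  (a history now [(2, 86)])
READ a @v1: history=[(2, 86)] -> no version <= 1 -> NONE
v3: WRITE b=44  (b history now [(1, 40), (3, 44)])
v4: WRITE a=81  (a history now [(2, 86), (4, 81)])
READ b @v4: history=[(1, 40), (3, 44)] -> pick v3 -> 44
READ b @v4: history=[(1, 40), (3, 44)] -> pick v3 -> 44
v5: WRITE a=42  (a history now [(2, 86), (4, 81), (5, 42)])
v6: WRITE a=87  (a history now [(2, 86), (4, 81), (5, 42), (6, 87)])
READ b @v6: history=[(1, 40), (3, 44)] -> pick v3 -> 44
v7: WRITE a=14  (a history now [(2, 86), (4, 81), (5, 42), (6, 87), (7, 14)])
v8: WRITE a=59  (a history now [(2, 86), (4, 81), (5, 42), (6, 87), (7, 14), (8, 59)])
READ b @v2: history=[(1, 40), (3, 44)] -> pick v1 -> 40
v9: WRITE b=74  (b history now [(1, 40), (3, 44), (9, 74)])
v10: WRITE a=35  (a history now [(2, 86), (4, 81), (5, 42), (6, 87), (7, 14), (8, 59), (10, 35)])
READ b @v4: history=[(1, 40), (3, 44), (9, 74)] -> pick v3 -> 44
READ a @v6: history=[(2, 86), (4, 81), (5, 42), (6, 87), (7, 14), (8, 59), (10, 35)] -> pick v6 -> 87
v11: WRITE a=17  (a history now [(2, 86), (4, 81), (5, 42), (6, 87), (7, 14), (8, 59), (10, 35), (11, 17)])
v12: WRITE b=5  (b history now [(1, 40), (3, 44), (9, 74), (12, 5)])
v13: WRITE a=58  (a history now [(2, 86), (4, 81), (5, 42), (6, 87), (7, 14), (8, 59), (10, 35), (11, 17), (13, 58)])
v14: WRITE a=5  (a history now [(2, 86), (4, 81), (5, 42), (6, 87), (7, 14), (8, 59), (10, 35), (11, 17), (13, 58), (14, 5)])
v15: WRITE b=4  (b history now [(1, 40), (3, 44), (9, 74), (12, 5), (15, 4)])
v16: WRITE a=58  (a history now [(2, 86), (4, 81), (5, 42), (6, 87), (7, 14), (8, 59), (10, 35), (11, 17), (13, 58), (14, 5), (16, 58)])
v17: WRITE a=13  (a history now [(2, 86), (4, 81), (5, 42), (6, 87), (7, 14), (8, 59), (10, 35), (11, 17), (13, 58), (14, 5), (16, 58), (17, 13)])
v18: WRITE b=26  (b history now [(1, 40), (3, 44), (9, 74), (12, 5), (15, 4), (18, 26)])
v19: WRITE b=24  (b history now [(1, 40), (3, 44), (9, 74), (12, 5), (15, 4), (18, 26), (19, 24)])
READ a @v3: history=[(2, 86), (4, 81), (5, 42), (6, 87), (7, 14), (8, 59), (10, 35), (11, 17), (13, 58), (14, 5), (16, 58), (17, 13)] -> pick v2 -> 86
READ a @v12: history=[(2, 86), (4, 81), (5, 42), (6, 87), (7, 14), (8, 59), (10, 35), (11, 17), (13, 58), (14, 5), (16, 58), (17, 13)] -> pick v11 -> 17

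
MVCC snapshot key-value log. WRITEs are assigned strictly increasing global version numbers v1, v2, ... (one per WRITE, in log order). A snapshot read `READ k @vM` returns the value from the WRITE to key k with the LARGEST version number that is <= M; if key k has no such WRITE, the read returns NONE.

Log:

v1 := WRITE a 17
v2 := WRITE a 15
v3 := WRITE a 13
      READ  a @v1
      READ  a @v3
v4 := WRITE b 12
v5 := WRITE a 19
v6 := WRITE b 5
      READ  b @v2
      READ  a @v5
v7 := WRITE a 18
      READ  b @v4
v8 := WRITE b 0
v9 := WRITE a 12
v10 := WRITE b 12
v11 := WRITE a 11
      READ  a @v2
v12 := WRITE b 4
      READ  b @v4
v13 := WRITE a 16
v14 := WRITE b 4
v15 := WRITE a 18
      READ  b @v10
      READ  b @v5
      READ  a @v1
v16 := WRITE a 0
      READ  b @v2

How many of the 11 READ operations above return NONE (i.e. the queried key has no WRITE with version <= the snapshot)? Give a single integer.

v1: WRITE a=17  (a history now [(1, 17)])
v2: WRITE a=15  (a history now [(1, 17), (2, 15)])
v3: WRITE a=13  (a history now [(1, 17), (2, 15), (3, 13)])
READ a @v1: history=[(1, 17), (2, 15), (3, 13)] -> pick v1 -> 17
READ a @v3: history=[(1, 17), (2, 15), (3, 13)] -> pick v3 -> 13
v4: WRITE b=12  (b history now [(4, 12)])
v5: WRITE a=19  (a history now [(1, 17), (2, 15), (3, 13), (5, 19)])
v6: WRITE b=5  (b history now [(4, 12), (6, 5)])
READ b @v2: history=[(4, 12), (6, 5)] -> no version <= 2 -> NONE
READ a @v5: history=[(1, 17), (2, 15), (3, 13), (5, 19)] -> pick v5 -> 19
v7: WRITE a=18  (a history now [(1, 17), (2, 15), (3, 13), (5, 19), (7, 18)])
READ b @v4: history=[(4, 12), (6, 5)] -> pick v4 -> 12
v8: WRITE b=0  (b history now [(4, 12), (6, 5), (8, 0)])
v9: WRITE a=12  (a history now [(1, 17), (2, 15), (3, 13), (5, 19), (7, 18), (9, 12)])
v10: WRITE b=12  (b history now [(4, 12), (6, 5), (8, 0), (10, 12)])
v11: WRITE a=11  (a history now [(1, 17), (2, 15), (3, 13), (5, 19), (7, 18), (9, 12), (11, 11)])
READ a @v2: history=[(1, 17), (2, 15), (3, 13), (5, 19), (7, 18), (9, 12), (11, 11)] -> pick v2 -> 15
v12: WRITE b=4  (b history now [(4, 12), (6, 5), (8, 0), (10, 12), (12, 4)])
READ b @v4: history=[(4, 12), (6, 5), (8, 0), (10, 12), (12, 4)] -> pick v4 -> 12
v13: WRITE a=16  (a history now [(1, 17), (2, 15), (3, 13), (5, 19), (7, 18), (9, 12), (11, 11), (13, 16)])
v14: WRITE b=4  (b history now [(4, 12), (6, 5), (8, 0), (10, 12), (12, 4), (14, 4)])
v15: WRITE a=18  (a history now [(1, 17), (2, 15), (3, 13), (5, 19), (7, 18), (9, 12), (11, 11), (13, 16), (15, 18)])
READ b @v10: history=[(4, 12), (6, 5), (8, 0), (10, 12), (12, 4), (14, 4)] -> pick v10 -> 12
READ b @v5: history=[(4, 12), (6, 5), (8, 0), (10, 12), (12, 4), (14, 4)] -> pick v4 -> 12
READ a @v1: history=[(1, 17), (2, 15), (3, 13), (5, 19), (7, 18), (9, 12), (11, 11), (13, 16), (15, 18)] -> pick v1 -> 17
v16: WRITE a=0  (a history now [(1, 17), (2, 15), (3, 13), (5, 19), (7, 18), (9, 12), (11, 11), (13, 16), (15, 18), (16, 0)])
READ b @v2: history=[(4, 12), (6, 5), (8, 0), (10, 12), (12, 4), (14, 4)] -> no version <= 2 -> NONE
Read results in order: ['17', '13', 'NONE', '19', '12', '15', '12', '12', '12', '17', 'NONE']
NONE count = 2

Answer: 2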